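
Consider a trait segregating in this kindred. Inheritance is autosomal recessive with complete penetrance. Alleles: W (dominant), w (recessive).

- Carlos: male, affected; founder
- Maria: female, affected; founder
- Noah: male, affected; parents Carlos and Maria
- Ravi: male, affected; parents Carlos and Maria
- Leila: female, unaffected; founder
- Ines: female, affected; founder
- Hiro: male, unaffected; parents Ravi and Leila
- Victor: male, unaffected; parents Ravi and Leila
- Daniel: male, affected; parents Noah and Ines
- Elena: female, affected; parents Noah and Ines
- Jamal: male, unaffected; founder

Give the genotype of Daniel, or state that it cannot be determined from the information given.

Daniel is affected, so Daniel is ww.

ww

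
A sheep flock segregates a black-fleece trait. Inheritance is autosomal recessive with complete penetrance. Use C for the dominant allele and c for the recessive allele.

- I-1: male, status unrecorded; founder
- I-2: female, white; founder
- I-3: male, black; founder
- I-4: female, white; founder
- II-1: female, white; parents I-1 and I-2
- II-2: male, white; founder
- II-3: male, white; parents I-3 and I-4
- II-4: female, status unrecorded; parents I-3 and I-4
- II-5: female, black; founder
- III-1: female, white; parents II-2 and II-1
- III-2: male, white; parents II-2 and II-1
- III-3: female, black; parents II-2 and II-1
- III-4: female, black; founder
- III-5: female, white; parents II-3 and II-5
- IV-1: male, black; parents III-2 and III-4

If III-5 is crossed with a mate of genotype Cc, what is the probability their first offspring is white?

3/4

III-5 is white so carries C and received c from II-5 (cc), so III-5 is Cc.
The cross gives 1/4 CC : 1/2 Cc : 1/4 cc, so P(offspring is white) = 3/4.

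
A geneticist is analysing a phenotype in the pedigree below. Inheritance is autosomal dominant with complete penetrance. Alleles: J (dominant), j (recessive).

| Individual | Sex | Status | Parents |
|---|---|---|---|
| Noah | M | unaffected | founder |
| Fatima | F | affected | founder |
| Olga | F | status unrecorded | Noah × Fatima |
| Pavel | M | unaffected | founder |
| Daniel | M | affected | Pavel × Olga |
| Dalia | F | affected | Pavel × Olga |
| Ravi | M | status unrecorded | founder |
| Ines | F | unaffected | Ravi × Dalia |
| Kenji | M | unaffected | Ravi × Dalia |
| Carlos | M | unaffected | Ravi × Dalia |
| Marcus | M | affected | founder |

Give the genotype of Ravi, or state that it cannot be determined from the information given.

cannot be determined

Ravi's phenotype is unrecorded, and no parent or child forces a single allele at both positions; consistent genotype assignments exist with Ravi as Jj or jj.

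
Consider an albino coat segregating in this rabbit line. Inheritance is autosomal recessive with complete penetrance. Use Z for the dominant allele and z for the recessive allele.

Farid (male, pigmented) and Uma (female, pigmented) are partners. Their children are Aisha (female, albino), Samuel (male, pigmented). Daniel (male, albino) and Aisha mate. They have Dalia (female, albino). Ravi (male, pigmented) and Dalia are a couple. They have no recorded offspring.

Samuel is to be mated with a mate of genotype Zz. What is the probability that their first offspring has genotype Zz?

Farid is pigmented so carries Z and passed z to Aisha (zz), so Farid is Zz.
Uma is pigmented so carries Z and passed z to Aisha (zz), so Uma is Zz.
Samuel is a pigmented offspring of Farid (Zz) × Uma (Zz), whose cross gives 1/4 ZZ : 1/2 Zz : 1/4 zz; conditioning on being pigmented, Samuel is ZZ with probability 1/3, Zz with probability 2/3.
Summing over parental genotype combinations, P(offspring has genotype Zz) = 1/3·1/2 + 2/3·1/2 = 1/2.

1/2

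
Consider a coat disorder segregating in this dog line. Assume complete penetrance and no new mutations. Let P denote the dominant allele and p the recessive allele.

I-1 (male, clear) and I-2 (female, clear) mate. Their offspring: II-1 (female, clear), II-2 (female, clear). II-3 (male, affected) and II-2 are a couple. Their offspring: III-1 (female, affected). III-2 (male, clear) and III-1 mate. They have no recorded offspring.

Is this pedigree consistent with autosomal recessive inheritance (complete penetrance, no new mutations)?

Yes

A consistent assignment under autosomal recessive exists: I-1 PP, I-2 Pp, II-1 PP, II-2 Pp, II-3 pp, III-1 pp, III-2 PP.
In this assignment every recorded phenotype matches its genotype and every non-founder's genotype is obtainable from its parents' genotypes, so the pedigree is consistent.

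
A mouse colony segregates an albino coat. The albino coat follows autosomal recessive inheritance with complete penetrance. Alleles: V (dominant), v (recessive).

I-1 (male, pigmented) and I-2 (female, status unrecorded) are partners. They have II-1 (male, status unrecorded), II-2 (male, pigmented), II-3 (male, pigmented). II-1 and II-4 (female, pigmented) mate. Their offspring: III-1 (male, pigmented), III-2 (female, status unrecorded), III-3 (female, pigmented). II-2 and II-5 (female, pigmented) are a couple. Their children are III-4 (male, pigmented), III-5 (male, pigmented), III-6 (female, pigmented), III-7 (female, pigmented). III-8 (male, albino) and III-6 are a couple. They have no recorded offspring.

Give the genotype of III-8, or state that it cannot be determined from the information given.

III-8 is albino, so III-8 is vv.

vv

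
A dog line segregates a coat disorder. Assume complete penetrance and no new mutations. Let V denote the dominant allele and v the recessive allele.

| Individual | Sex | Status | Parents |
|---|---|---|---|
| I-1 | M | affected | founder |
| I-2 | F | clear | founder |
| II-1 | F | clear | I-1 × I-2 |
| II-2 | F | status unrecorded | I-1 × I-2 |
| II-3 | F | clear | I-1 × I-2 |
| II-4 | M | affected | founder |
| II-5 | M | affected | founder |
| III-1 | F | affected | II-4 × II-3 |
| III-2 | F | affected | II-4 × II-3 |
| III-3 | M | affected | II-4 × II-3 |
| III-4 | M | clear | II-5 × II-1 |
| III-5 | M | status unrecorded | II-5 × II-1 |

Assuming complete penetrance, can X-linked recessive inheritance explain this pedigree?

Yes

A consistent assignment under X-linked recessive exists: I-1 X^v Y, I-2 X^V X^V, II-1 X^V X^v, II-2 X^V X^v, II-3 X^V X^v, II-4 X^v Y, II-5 X^v Y, III-1 X^v X^v, III-2 X^v X^v, III-3 X^v Y, III-4 X^V Y, III-5 X^V Y.
In this assignment every recorded phenotype matches its genotype and every non-founder's genotype is obtainable from its parents' genotypes, so the pedigree is consistent.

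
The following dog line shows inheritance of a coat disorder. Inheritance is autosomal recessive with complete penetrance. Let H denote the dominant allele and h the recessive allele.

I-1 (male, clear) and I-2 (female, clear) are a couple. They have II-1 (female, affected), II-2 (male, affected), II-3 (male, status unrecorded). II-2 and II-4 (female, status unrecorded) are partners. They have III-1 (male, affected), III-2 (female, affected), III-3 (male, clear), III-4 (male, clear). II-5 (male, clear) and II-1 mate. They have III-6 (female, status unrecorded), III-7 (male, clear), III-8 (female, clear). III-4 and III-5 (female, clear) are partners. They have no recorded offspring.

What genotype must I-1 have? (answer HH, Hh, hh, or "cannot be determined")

Hh

From phenotype alone, I-1 is HH or Hh.
I-1 is clear so carries H and passed h to II-1 (hh), so I-1 is Hh.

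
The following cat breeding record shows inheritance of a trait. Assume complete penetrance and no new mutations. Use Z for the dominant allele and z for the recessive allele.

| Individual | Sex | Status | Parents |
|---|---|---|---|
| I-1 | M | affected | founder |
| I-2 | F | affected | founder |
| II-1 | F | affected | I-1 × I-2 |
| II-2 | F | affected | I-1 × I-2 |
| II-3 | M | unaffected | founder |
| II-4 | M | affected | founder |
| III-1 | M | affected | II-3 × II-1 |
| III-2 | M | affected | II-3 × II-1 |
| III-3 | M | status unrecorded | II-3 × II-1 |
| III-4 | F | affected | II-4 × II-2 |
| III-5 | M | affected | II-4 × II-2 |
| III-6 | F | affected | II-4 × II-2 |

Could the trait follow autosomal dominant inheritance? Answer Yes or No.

Yes

A consistent assignment under autosomal dominant exists: I-1 ZZ, I-2 ZZ, II-1 ZZ, II-2 ZZ, II-3 zz, II-4 ZZ, III-1 Zz, III-2 Zz, III-3 Zz, III-4 ZZ, III-5 ZZ, III-6 ZZ.
In this assignment every recorded phenotype matches its genotype and every non-founder's genotype is obtainable from its parents' genotypes, so the pedigree is consistent.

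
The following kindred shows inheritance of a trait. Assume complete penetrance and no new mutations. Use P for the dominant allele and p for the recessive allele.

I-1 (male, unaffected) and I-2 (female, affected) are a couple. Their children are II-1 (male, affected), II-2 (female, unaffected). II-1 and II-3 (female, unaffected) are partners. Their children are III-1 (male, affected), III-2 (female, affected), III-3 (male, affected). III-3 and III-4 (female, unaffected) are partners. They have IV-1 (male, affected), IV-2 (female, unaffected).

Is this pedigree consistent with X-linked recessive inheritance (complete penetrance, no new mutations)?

A consistent assignment under X-linked recessive exists: I-1 X^P Y, I-2 X^p X^p, II-1 X^p Y, II-2 X^P X^p, II-3 X^P X^p, III-1 X^p Y, III-2 X^p X^p, III-3 X^p Y, III-4 X^P X^p, IV-1 X^p Y, IV-2 X^P X^p.
In this assignment every recorded phenotype matches its genotype and every non-founder's genotype is obtainable from its parents' genotypes, so the pedigree is consistent.

Yes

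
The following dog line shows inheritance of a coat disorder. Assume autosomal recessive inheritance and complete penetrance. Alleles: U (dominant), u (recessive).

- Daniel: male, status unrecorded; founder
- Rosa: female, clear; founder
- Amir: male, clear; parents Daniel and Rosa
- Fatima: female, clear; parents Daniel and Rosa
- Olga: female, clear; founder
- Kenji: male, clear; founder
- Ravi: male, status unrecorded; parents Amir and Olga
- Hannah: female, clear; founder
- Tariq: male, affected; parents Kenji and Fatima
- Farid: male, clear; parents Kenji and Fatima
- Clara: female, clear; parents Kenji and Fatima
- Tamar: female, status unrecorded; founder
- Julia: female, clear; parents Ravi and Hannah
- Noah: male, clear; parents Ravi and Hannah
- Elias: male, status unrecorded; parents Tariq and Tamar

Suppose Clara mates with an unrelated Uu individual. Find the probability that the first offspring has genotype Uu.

1/2

Kenji is clear so carries U and passed u to Tariq (uu), so Kenji is Uu.
Fatima is clear so carries U and passed u to Tariq (uu), so Fatima is Uu.
Clara is a clear offspring of Kenji (Uu) × Fatima (Uu), whose cross gives 1/4 UU : 1/2 Uu : 1/4 uu; conditioning on being clear, Clara is UU with probability 1/3, Uu with probability 2/3.
Summing over parental genotype combinations, P(offspring has genotype Uu) = 1/3·1/2 + 2/3·1/2 = 1/2.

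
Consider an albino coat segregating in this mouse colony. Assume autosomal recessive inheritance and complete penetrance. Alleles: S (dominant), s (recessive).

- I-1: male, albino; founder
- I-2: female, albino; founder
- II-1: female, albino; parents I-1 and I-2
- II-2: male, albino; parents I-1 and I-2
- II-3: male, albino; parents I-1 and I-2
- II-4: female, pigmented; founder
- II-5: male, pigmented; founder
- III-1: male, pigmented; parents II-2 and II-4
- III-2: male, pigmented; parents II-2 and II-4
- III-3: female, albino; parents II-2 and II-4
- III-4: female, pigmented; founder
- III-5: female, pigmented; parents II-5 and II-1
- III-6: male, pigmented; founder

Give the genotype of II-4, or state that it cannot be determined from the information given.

Ss

From phenotype alone, II-4 is SS or Ss.
II-4 is pigmented so carries S and passed s to III-3 (ss), so II-4 is Ss.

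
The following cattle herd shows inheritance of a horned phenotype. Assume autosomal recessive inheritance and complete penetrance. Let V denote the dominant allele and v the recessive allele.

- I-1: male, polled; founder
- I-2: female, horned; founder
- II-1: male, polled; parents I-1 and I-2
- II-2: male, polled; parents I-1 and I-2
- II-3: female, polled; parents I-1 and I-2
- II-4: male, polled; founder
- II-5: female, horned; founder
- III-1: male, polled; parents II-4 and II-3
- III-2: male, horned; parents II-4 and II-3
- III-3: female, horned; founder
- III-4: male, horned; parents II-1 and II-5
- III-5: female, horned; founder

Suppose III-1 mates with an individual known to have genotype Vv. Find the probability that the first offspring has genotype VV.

II-4 is polled so carries V and passed v to III-2 (vv), so II-4 is Vv.
II-3 is polled so carries V and received v from I-2 (vv), so II-3 is Vv.
III-1 is a polled offspring of II-4 (Vv) × II-3 (Vv), whose cross gives 1/4 VV : 1/2 Vv : 1/4 vv; conditioning on being polled, III-1 is VV with probability 1/3, Vv with probability 2/3.
Summing over parental genotype combinations, P(offspring has genotype VV) = 1/3·1/2 + 2/3·1/4 = 1/3.

1/3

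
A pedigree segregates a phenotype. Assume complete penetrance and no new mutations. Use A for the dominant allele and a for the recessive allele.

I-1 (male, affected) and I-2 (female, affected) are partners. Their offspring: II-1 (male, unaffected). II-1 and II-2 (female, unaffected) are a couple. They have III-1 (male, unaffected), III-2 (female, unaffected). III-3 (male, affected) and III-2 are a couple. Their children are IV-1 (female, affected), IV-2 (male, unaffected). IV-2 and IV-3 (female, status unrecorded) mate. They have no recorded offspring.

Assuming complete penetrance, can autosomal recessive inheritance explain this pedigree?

Under autosomal recessive, II-1 (unaffected, male) cannot arise from I-1 (affected) × I-2 (affected).

No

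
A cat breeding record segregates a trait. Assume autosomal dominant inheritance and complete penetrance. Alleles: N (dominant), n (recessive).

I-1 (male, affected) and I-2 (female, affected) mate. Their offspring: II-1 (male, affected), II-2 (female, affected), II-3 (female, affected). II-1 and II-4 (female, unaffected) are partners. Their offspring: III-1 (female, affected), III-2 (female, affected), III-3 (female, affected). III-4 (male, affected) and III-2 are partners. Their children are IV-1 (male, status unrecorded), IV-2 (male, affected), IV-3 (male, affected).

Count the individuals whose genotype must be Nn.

Obligate heterozygotes: III-1 is affected so carries N and received n from II-4 (nn), so III-1 is Nn; III-2 is affected so carries N and received n from II-4 (nn), so III-2 is Nn; III-3 is affected so carries N and received n from II-4 (nn), so III-3 is Nn.
Every other individual is either homozygous by phenotype or has at least one consistent homozygous assignment, so the count is 3.

3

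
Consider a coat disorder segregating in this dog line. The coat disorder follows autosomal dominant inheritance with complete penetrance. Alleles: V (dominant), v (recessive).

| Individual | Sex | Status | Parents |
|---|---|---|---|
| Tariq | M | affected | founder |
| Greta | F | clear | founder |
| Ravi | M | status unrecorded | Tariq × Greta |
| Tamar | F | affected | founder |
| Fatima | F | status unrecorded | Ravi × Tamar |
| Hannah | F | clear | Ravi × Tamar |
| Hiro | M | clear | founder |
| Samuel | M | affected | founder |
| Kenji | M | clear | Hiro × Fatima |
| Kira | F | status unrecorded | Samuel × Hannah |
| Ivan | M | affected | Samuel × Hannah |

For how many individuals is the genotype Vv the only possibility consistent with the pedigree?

Obligate heterozygotes: Tamar is affected so carries V and passed v to Hannah (vv), so Tamar is Vv; Ivan is affected so carries V and received v from Hannah (vv), so Ivan is Vv.
Every other individual is either homozygous by phenotype or has at least one consistent homozygous assignment, so the count is 2.

2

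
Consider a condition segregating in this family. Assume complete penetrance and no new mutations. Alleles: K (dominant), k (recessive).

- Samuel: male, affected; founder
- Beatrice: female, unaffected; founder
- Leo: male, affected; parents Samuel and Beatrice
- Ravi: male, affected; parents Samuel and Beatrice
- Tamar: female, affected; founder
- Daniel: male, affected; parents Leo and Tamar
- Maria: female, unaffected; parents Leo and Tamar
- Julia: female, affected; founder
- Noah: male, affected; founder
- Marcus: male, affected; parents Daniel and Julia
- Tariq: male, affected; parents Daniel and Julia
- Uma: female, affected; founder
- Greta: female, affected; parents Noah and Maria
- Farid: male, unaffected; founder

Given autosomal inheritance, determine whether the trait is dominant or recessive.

Leo and Tamar are both affected yet have an unaffected child Maria. Under a recessive model two affected parents are homozygous and every child would be affected, so the trait cannot be recessive.

dominant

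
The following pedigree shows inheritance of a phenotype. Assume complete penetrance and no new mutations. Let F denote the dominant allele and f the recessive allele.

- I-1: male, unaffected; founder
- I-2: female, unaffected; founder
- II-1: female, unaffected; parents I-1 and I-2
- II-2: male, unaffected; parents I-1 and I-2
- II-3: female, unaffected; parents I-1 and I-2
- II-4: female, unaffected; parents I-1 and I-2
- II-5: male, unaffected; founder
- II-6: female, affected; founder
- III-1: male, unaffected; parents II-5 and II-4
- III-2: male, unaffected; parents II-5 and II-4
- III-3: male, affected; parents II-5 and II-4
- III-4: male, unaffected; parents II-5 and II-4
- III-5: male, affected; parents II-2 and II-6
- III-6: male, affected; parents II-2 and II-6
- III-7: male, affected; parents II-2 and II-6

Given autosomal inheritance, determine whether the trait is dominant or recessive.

II-5 and II-4 are both unaffected yet have an affected child III-3. Under dominance, an affected child requires at least one affected parent, so the trait cannot be dominant.

recessive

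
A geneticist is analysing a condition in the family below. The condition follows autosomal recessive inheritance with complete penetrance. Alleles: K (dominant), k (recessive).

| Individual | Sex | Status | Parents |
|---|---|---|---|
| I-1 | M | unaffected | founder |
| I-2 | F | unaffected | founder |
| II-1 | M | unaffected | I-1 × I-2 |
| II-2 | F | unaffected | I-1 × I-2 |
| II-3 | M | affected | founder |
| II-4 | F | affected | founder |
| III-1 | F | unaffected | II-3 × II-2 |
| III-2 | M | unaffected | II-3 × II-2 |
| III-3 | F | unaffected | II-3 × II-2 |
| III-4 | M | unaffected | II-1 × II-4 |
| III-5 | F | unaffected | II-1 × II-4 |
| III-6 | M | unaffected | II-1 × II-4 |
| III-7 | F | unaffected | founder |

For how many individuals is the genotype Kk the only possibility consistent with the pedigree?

6

Obligate heterozygotes: III-1 is unaffected so carries K and received k from II-3 (kk), so III-1 is Kk; III-2 is unaffected so carries K and received k from II-3 (kk), so III-2 is Kk; III-3 is unaffected so carries K and received k from II-3 (kk), so III-3 is Kk; III-4 is unaffected so carries K and received k from II-4 (kk), so III-4 is Kk; III-5 is unaffected so carries K and received k from II-4 (kk), so III-5 is Kk; III-6 is unaffected so carries K and received k from II-4 (kk), so III-6 is Kk.
Every other individual is either homozygous by phenotype or has at least one consistent homozygous assignment, so the count is 6.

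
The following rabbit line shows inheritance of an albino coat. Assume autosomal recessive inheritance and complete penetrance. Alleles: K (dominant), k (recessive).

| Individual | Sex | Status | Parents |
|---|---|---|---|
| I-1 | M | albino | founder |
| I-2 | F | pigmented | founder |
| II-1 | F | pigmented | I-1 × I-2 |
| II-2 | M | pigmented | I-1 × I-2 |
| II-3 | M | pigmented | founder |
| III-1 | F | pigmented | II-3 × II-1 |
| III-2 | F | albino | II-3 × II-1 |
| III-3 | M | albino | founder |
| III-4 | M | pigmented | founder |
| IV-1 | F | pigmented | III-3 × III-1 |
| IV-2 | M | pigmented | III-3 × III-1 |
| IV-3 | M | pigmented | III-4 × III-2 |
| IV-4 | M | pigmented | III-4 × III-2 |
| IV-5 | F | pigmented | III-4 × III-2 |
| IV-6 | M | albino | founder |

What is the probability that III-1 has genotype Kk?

1/3

II-3 is pigmented so carries K and passed k to III-2 (kk), so II-3 is Kk.
II-1 is pigmented so carries K and received k from I-1 (kk), so II-1 is Kk.
Their cross gives offspring ratios 1/4 KK : 1/2 Kk : 1/4 kk. Conditioning on III-1 being pigmented, P(Kk) = 1/2 / 3/4 = 2/3 before taking III-1's own offspring into account.
III-3 is albino, so III-3 is kk.
Now use III-1's offspring. Probability of each recorded status — pigmented daughter IV-1: 1/2 if III-1 is Kk, 1 if KK; pigmented son IV-2: 1/2 if III-1 is Kk, 1 if KK.
Bayes: P(Kk) = 2/3·1/4 / (2/3·1/4 + 1/3·1) = 1/3.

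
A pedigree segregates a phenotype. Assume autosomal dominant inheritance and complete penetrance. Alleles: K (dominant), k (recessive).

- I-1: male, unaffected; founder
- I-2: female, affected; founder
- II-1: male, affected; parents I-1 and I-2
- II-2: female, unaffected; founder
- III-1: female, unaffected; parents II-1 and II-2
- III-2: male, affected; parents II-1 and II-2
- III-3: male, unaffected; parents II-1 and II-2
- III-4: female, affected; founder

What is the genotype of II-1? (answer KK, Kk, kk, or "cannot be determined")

From phenotype alone, II-1 is KK or Kk.
II-1 is affected so carries K and received k from I-1 (kk), so II-1 is Kk.

Kk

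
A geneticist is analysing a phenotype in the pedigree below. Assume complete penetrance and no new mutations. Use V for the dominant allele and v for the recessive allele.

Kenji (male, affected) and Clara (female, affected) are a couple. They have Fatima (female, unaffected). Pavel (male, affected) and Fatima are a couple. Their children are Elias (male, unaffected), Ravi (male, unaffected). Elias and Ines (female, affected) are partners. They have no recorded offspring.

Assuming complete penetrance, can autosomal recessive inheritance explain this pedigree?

No

Under autosomal recessive, Fatima (unaffected, female) cannot arise from Kenji (affected) × Clara (affected).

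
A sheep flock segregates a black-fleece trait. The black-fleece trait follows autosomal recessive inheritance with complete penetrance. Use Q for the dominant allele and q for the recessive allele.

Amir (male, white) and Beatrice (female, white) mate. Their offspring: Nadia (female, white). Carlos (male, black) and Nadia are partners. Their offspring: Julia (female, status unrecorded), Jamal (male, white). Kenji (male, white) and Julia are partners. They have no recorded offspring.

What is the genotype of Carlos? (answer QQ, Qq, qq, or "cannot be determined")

qq

Carlos is black, so Carlos is qq.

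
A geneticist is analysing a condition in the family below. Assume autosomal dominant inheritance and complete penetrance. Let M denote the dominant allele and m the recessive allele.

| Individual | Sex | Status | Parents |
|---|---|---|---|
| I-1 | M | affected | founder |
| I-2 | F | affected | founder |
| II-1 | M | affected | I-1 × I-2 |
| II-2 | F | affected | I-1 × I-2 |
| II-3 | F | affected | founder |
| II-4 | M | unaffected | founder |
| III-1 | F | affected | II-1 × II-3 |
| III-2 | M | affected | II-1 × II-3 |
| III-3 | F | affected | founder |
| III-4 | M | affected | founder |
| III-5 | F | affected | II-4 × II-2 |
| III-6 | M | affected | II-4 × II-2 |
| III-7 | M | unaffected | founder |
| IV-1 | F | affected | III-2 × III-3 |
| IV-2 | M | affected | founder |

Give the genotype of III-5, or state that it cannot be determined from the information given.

From phenotype alone, III-5 is MM or Mm.
III-5 is affected so carries M and received m from II-4 (mm), so III-5 is Mm.

Mm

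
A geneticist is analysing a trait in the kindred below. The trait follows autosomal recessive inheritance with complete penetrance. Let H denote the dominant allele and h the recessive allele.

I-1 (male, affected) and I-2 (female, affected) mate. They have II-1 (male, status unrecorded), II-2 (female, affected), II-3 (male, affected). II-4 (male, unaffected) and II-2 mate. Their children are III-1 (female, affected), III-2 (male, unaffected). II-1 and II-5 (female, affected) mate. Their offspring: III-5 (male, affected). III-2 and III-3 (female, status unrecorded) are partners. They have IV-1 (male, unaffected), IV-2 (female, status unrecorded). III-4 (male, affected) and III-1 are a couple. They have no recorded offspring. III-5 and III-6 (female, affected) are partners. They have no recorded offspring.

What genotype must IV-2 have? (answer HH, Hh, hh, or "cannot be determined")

cannot be determined

IV-2's phenotype is unrecorded, and no parent or child forces a single allele at both positions; consistent genotype assignments exist with IV-2 as HH or Hh or hh.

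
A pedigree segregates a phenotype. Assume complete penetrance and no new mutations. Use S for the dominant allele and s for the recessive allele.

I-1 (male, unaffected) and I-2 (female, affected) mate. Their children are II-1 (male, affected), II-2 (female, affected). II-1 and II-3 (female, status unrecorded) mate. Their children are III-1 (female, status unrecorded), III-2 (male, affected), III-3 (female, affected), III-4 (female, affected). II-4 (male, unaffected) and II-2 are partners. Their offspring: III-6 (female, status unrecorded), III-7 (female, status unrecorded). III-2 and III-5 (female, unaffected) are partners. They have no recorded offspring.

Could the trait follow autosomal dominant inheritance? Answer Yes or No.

A consistent assignment under autosomal dominant exists: I-1 ss, I-2 SS, II-1 Ss, II-2 Ss, II-3 SS, II-4 ss, III-1 SS, III-2 SS, III-3 SS, III-4 SS, III-5 ss, III-6 Ss, III-7 Ss.
In this assignment every recorded phenotype matches its genotype and every non-founder's genotype is obtainable from its parents' genotypes, so the pedigree is consistent.

Yes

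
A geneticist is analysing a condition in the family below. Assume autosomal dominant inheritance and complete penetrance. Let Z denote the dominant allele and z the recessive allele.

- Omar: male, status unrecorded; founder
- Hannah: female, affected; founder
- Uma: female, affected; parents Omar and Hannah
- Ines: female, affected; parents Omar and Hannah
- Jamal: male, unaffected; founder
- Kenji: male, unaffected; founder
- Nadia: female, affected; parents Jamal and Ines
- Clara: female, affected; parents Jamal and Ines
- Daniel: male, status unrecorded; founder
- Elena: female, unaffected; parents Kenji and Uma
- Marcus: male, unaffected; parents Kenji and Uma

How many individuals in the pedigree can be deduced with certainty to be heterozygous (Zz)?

3

Obligate heterozygotes: Uma is affected so carries Z and passed z to Elena (zz), so Uma is Zz; Nadia is affected so carries Z and received z from Jamal (zz), so Nadia is Zz; Clara is affected so carries Z and received z from Jamal (zz), so Clara is Zz.
Every other individual is either homozygous by phenotype or has at least one consistent homozygous assignment, so the count is 3.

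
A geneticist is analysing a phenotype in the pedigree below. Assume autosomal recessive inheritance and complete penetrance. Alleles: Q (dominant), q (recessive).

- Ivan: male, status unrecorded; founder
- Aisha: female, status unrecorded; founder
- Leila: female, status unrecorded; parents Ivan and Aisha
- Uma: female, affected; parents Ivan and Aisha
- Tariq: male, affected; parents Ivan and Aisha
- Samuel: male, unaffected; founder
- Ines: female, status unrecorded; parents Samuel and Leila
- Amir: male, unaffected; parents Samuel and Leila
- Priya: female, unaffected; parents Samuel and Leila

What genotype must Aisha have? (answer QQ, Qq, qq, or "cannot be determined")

cannot be determined

Aisha's phenotype is unrecorded, and no parent or child forces a single allele at both positions; consistent genotype assignments exist with Aisha as Qq or qq.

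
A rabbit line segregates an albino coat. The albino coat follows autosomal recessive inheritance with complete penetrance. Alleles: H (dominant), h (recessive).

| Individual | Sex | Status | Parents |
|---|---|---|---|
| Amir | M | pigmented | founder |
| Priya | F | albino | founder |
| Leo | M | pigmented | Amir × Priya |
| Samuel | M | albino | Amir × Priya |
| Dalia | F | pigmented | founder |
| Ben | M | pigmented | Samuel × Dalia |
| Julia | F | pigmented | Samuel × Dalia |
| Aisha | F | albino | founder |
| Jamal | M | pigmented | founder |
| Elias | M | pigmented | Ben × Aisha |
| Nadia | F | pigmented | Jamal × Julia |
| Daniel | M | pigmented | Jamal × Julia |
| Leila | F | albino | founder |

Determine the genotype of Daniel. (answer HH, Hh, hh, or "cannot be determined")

cannot be determined

Daniel's phenotype allows HH or Hh, and no parent or child forces a single allele at both positions; consistent genotype assignments exist with Daniel as HH or Hh.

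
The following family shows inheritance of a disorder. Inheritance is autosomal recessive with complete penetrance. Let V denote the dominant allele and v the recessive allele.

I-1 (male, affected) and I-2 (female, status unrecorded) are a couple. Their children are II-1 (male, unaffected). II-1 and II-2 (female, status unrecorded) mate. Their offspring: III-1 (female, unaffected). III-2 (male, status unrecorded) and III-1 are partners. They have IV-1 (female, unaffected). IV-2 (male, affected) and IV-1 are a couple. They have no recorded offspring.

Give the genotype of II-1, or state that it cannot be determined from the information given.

From phenotype alone, II-1 is VV or Vv.
II-1 is unaffected so carries V and received v from I-1 (vv), so II-1 is Vv.

Vv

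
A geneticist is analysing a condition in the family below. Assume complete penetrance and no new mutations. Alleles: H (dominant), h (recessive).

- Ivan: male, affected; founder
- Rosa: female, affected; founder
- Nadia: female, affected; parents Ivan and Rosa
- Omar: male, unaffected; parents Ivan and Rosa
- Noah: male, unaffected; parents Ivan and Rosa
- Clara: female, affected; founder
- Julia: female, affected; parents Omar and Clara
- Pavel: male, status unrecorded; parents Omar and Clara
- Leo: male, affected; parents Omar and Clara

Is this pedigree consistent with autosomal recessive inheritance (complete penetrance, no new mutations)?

Under autosomal recessive, Omar (unaffected, male) cannot arise from Ivan (affected) × Rosa (affected).

No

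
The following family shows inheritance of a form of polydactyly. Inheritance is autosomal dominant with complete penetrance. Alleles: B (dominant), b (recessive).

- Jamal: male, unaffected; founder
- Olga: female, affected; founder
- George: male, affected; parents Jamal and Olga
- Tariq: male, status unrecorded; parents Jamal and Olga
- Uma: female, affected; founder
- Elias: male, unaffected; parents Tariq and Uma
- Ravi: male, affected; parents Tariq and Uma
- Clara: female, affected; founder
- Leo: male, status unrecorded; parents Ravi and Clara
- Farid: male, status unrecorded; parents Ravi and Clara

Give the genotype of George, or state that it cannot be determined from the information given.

From phenotype alone, George is BB or Bb.
George is affected so carries B and received b from Jamal (bb), so George is Bb.

Bb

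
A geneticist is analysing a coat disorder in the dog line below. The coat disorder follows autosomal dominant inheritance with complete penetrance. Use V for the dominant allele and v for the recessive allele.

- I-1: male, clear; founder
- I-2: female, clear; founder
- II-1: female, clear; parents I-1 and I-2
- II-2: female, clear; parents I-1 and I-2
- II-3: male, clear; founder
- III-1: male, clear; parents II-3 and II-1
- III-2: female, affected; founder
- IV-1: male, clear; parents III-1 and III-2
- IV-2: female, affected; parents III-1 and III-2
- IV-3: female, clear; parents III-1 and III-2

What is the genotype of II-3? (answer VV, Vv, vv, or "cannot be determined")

vv

II-3 is clear, so II-3 is vv.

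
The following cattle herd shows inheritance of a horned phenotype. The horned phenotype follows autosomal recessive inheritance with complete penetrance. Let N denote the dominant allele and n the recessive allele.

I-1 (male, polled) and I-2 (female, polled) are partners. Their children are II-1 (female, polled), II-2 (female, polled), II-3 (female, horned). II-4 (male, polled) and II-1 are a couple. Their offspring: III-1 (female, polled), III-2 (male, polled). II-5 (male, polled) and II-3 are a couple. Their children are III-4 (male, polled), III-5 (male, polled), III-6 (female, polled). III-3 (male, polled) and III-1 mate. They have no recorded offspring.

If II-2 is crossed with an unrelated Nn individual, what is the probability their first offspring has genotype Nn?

1/2

I-1 is polled so carries N and passed n to II-3 (nn), so I-1 is Nn.
I-2 is polled so carries N and passed n to II-3 (nn), so I-2 is Nn.
II-2 is a polled offspring of I-1 (Nn) × I-2 (Nn), whose cross gives 1/4 NN : 1/2 Nn : 1/4 nn; conditioning on being polled, II-2 is NN with probability 1/3, Nn with probability 2/3.
Summing over parental genotype combinations, P(offspring has genotype Nn) = 1/3·1/2 + 2/3·1/2 = 1/2.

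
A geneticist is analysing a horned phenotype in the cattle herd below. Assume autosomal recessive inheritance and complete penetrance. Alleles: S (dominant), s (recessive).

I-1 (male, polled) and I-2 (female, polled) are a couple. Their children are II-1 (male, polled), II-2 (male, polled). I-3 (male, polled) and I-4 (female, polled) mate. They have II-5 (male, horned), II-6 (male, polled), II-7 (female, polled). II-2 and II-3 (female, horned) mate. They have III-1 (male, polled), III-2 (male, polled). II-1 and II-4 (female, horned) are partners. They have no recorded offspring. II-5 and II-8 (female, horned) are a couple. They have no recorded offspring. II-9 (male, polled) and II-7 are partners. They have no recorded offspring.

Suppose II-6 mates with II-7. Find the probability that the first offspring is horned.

I-3 is polled so carries S and passed s to II-5 (ss), so I-3 is Ss.
I-4 is polled so carries S and passed s to II-5 (ss), so I-4 is Ss.
II-6 is a polled offspring of I-3 (Ss) × I-4 (Ss), whose cross gives 1/4 SS : 1/2 Ss : 1/4 ss; conditioning on being polled, II-6 is SS with probability 1/3, Ss with probability 2/3.
II-7 is a polled offspring of I-3 (Ss) × I-4 (Ss), whose cross gives 1/4 SS : 1/2 Ss : 1/4 ss; conditioning on being polled, II-7 is SS with probability 1/3, Ss with probability 2/3.
Summing over parental genotype combinations, P(offspring is horned) = 4/9·1/4 = 1/9.

1/9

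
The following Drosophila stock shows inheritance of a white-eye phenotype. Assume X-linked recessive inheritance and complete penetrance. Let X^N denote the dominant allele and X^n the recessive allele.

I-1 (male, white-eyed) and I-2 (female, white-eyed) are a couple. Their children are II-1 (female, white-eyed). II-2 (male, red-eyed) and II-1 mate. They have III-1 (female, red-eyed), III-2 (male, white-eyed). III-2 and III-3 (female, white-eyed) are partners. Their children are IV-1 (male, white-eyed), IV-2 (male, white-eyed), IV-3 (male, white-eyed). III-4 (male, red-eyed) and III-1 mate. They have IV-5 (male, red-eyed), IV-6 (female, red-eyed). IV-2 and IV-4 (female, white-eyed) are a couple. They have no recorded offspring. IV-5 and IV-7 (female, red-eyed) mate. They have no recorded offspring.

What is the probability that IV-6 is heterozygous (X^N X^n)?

1/2

III-4 is red-eyed, so III-4 is X^N Y.
III-1 is red-eyed so carries N and received n from II-1 (X^n X^n), so III-1 is X^N X^n.
Their cross gives offspring ratios 1/2 X^N X^N : 1/2 X^N X^n. Conditioning on IV-6 being red-eyed, P(X^N X^n) = 1/2 / 1 = 1/2.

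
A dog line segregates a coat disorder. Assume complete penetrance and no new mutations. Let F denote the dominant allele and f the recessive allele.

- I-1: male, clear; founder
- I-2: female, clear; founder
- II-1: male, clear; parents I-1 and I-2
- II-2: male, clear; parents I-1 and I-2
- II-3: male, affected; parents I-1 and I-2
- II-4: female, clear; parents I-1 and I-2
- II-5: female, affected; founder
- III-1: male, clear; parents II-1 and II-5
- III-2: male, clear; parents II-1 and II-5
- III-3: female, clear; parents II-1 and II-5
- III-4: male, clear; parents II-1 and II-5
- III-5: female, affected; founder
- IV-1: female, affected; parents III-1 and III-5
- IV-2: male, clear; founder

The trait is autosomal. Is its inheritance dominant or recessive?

recessive

I-1 and I-2 are both clear yet have an affected child II-3. Under dominance, an affected child requires at least one affected parent, so the trait cannot be dominant.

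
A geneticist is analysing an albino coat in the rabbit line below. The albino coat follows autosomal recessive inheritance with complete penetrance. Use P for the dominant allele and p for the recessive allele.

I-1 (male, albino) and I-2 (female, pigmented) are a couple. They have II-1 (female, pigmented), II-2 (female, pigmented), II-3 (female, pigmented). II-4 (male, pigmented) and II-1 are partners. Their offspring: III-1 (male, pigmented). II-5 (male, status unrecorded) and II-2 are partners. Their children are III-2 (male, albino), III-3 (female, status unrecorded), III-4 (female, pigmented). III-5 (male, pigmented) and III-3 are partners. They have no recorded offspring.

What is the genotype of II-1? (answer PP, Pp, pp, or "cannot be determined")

From phenotype alone, II-1 is PP or Pp.
II-1 is pigmented so carries P and received p from I-1 (pp), so II-1 is Pp.

Pp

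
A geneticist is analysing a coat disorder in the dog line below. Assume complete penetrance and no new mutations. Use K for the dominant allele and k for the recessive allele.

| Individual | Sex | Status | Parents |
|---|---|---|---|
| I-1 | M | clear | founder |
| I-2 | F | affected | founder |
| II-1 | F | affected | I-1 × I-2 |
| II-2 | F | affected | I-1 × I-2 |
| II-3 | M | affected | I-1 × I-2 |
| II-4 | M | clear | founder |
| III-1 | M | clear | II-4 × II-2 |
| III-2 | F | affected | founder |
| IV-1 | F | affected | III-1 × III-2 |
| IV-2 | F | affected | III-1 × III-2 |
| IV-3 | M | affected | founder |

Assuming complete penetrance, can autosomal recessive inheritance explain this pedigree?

Yes

A consistent assignment under autosomal recessive exists: I-1 Kk, I-2 kk, II-1 kk, II-2 kk, II-3 kk, II-4 KK, III-1 Kk, III-2 kk, IV-1 kk, IV-2 kk, IV-3 kk.
In this assignment every recorded phenotype matches its genotype and every non-founder's genotype is obtainable from its parents' genotypes, so the pedigree is consistent.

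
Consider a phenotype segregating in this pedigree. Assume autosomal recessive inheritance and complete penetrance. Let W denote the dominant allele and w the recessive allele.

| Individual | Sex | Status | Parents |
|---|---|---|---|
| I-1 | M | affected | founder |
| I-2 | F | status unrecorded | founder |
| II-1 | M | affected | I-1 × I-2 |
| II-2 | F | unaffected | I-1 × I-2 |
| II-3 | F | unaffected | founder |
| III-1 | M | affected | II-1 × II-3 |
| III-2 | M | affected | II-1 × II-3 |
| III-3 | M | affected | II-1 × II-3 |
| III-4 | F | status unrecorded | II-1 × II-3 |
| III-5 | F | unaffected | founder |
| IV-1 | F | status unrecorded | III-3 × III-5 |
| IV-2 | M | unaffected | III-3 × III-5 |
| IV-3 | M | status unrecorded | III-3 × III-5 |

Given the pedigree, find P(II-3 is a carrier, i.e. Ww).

II-3 is unaffected so carries W and passed w to III-1 (ww), so II-3 is Ww, giving P(Ww) = 1.

1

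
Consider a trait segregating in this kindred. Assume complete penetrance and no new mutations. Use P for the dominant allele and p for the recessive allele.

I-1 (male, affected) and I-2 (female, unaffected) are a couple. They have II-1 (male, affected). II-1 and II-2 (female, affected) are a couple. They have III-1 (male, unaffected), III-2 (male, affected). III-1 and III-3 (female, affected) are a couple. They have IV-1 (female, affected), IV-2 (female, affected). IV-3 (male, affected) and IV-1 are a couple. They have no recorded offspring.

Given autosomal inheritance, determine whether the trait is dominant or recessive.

dominant

II-1 and II-2 are both affected yet have an unaffected child III-1. Under a recessive model two affected parents are homozygous and every child would be affected, so the trait cannot be recessive.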